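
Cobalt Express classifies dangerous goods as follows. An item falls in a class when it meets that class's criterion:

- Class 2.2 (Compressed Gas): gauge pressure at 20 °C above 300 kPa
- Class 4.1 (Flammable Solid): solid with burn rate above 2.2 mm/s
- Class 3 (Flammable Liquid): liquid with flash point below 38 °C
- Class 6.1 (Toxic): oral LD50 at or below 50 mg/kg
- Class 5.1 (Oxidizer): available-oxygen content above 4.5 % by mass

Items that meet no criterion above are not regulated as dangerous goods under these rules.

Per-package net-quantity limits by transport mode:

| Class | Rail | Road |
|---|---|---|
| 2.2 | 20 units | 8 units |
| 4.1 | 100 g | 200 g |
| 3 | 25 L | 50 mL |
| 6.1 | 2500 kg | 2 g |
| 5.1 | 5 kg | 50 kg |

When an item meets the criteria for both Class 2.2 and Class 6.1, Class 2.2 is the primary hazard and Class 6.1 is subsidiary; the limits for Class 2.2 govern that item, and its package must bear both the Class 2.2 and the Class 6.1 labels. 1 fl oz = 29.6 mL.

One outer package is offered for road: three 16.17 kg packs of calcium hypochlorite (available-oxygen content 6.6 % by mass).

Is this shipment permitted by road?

Yes

With available-oxygen content 6.6 % by mass (> 4.5 % by mass), the calcium hypochlorite falls in Class 5.1.
Class 5.1 quantity: three 16.17 kg packs = 48.51 kg.
48.51 kg is within the road limit of 50 kg for Class 5.1.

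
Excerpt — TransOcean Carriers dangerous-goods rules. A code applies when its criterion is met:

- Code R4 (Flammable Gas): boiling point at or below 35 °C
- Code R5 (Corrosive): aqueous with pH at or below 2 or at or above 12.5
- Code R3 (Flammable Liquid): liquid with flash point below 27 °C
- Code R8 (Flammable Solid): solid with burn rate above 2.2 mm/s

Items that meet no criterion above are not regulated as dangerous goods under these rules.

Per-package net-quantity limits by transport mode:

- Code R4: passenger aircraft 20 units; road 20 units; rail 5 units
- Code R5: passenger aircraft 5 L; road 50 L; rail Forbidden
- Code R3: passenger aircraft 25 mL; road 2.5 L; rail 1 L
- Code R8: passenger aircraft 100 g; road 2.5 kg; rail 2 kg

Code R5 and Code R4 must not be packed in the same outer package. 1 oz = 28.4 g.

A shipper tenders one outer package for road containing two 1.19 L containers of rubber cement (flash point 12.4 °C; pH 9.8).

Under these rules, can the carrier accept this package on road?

The rubber cement has flash point 12.4 °C, which is < 27 °C, so it is Code R3 (Flammable Liquid).
Code R3 quantity: two 1.19 L containers = 2.38 L.
2.38 L ≤ 2.5 L (road limit, Code R3) — within limit.

Yes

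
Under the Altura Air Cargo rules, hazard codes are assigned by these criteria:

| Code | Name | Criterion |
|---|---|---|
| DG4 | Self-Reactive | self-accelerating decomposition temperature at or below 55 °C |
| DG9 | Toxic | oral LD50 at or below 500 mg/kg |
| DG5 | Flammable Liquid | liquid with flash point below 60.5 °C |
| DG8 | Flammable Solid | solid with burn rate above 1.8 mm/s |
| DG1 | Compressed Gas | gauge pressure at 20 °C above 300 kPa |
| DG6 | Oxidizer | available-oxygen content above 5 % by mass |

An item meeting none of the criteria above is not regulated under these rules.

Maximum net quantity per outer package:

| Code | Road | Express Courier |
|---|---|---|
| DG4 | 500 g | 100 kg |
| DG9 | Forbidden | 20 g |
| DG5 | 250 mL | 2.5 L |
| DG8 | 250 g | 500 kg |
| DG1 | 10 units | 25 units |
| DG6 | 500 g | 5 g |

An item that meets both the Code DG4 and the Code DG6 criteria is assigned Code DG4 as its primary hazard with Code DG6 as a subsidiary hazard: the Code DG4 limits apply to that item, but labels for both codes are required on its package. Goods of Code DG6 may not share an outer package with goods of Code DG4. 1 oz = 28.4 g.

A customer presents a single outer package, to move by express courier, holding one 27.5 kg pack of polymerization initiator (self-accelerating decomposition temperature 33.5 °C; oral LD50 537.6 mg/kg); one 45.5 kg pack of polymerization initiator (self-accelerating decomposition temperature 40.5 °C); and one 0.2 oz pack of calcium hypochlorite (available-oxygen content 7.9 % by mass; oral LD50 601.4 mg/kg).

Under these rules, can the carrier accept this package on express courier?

No

Self-accelerating decomposition temperature 33.5 °C meets the Code DG4 criterion (Self-Reactive), so the polymerization initiator is Code DG4.
Self-accelerating decomposition temperature 40.5 °C meets the Code DG4 criterion (Self-Reactive), so the polymerization initiator is Code DG4.
Available-oxygen content 7.9 % by mass meets the Code DG6 criterion (Oxidizer), so the calcium hypochlorite is Code DG6.
Code DG6 quantity: one 0.2 oz pack = 5.68 g.
5.68 g > 5 g (express courier limit, Code DG6) — over the limit.
Total Code DG4: 27.5 kg + 45.5 kg = 73 kg.
73 kg is within the express courier limit of 100 kg for Code DG4.
Code DG6 and Code DG4 may not share an outer package.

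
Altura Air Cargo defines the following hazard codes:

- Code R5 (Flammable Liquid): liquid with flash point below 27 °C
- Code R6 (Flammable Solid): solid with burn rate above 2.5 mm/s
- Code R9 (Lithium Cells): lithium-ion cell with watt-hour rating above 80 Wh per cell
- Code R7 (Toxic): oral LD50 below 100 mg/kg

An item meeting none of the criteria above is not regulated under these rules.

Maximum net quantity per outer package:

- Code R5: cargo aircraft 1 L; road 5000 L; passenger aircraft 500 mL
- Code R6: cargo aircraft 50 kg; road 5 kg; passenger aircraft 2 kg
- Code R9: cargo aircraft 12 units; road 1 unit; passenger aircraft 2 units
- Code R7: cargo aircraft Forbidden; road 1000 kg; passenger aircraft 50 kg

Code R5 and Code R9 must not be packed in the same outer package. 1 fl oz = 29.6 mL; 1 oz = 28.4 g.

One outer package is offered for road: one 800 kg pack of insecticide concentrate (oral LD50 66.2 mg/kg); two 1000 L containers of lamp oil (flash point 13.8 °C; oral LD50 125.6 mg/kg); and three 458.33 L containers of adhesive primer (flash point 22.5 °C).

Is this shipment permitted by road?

Yes

The insecticide concentrate has oral LD50 66.2 mg/kg, which is < 100 mg/kg, so it is Code R7 (Toxic).
Lamp oil: flash point 13.8 °C < 27 °C → Code R5 (Flammable Liquid).
With flash point 22.5 °C (< 27 °C), the adhesive primer falls in Code R5.
Total Code R5: (two 1000 L containers = 2000 L) + (three 458.33 L containers = 1374.99 L) = 3374.99 L.
3374.99 L ≤ 5000 L (road limit, Code R5) — within limit.
Code R7 quantity: 800 kg.
800 kg ≤ 1000 kg (road limit, Code R7) — within limit.
The segregation rule (Code R5 with Code R9) does not apply to Code R5 with Code R7.
Every hazard code is within its road limit and no segregation rule is violated.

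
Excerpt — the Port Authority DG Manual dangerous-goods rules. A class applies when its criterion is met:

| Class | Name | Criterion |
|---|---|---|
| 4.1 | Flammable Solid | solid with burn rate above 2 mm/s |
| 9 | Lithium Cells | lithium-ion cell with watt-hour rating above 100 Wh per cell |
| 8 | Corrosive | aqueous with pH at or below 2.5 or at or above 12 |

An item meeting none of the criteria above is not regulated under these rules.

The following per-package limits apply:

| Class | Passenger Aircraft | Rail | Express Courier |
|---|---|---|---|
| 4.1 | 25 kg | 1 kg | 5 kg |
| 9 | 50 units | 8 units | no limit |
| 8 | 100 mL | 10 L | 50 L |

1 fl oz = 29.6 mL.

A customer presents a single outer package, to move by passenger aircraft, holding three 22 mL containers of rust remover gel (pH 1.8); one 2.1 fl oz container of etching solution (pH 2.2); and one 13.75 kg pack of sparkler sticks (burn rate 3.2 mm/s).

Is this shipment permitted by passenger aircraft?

No

The rust remover gel has pH 1.8, which is ≤ 2.5, so it is Class 8 (Corrosive).
Etching solution: pH 2.2 ≤ 2.5 → Class 8 (Corrosive).
Sparkler sticks: burn rate 3.2 mm/s > 2 mm/s → Class 4.1 (Flammable Solid).
Class 4.1 quantity: 13.75 kg.
13.75 kg ≤ 25 kg (passenger aircraft limit, Class 4.1) — within limit.
Class 8 net quantity: (three 22 mL containers = 66 mL) + (one 2.1 fl oz container = 62.16 mL) = 128.16 mL.
128.16 mL > 100 mL (passenger aircraft limit, Class 8) — over the limit.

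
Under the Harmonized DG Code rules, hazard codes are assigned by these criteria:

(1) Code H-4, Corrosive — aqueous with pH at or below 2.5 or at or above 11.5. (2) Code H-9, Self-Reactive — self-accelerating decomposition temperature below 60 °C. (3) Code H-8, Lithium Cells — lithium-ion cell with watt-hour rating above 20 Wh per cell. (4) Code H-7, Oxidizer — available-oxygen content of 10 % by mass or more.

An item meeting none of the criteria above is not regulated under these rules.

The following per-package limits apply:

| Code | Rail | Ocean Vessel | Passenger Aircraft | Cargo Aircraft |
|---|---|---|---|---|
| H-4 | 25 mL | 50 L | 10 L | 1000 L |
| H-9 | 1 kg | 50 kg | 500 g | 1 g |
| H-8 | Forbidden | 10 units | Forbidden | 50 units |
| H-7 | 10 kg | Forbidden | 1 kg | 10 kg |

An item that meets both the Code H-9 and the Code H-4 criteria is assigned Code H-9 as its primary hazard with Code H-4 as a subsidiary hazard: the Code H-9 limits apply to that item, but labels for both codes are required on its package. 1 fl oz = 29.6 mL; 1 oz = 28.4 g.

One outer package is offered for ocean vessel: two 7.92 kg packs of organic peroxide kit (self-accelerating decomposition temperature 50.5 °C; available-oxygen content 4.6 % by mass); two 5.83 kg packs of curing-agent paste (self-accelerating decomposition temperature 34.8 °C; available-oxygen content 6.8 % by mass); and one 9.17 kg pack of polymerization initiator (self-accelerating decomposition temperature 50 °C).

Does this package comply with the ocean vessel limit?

Yes

Organic peroxide kit: self-accelerating decomposition temperature 50.5 °C < 60 °C → Code H-9 (Self-Reactive).
Self-accelerating decomposition temperature 34.8 °C meets the Code H-9 criterion (Self-Reactive), so the curing-agent paste is Code H-9.
The polymerization initiator has self-accelerating decomposition temperature 50 °C, which is < 60 °C, so it is Code H-9 (Self-Reactive).
Total Code H-9: (two 7.92 kg packs = 15.84 kg) + (two 5.83 kg packs = 11.66 kg) + 9.17 kg = 36.67 kg.
That is within the Code H-9 ocean vessel limit of 50 kg.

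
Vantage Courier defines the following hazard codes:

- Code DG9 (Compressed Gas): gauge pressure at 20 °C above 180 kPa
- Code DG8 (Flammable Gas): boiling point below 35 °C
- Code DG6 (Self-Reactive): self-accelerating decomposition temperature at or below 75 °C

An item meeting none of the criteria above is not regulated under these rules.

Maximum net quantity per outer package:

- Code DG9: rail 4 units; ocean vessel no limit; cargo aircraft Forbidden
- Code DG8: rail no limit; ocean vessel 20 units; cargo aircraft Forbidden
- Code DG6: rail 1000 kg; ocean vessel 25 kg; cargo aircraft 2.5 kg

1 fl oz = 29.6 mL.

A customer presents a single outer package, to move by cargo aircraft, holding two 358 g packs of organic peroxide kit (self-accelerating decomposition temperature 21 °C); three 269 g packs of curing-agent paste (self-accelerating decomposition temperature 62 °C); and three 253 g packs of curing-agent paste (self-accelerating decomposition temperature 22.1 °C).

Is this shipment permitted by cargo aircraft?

Yes

Self-accelerating decomposition temperature 21 °C meets the Code DG6 criterion (Self-Reactive), so the organic peroxide kit is Code DG6.
Self-accelerating decomposition temperature 62 °C meets the Code DG6 criterion (Self-Reactive), so the curing-agent paste is Code DG6.
Self-accelerating decomposition temperature 22.1 °C meets the Code DG6 criterion (Self-Reactive), so the curing-agent paste is Code DG6.
Total Code DG6: (two 358 g packs = 716 g) + (three 269 g packs = 807 g) + (three 253 g packs = 759 g) = 2.282 kg.
That is within the Code DG6 cargo aircraft limit of 2.5 kg.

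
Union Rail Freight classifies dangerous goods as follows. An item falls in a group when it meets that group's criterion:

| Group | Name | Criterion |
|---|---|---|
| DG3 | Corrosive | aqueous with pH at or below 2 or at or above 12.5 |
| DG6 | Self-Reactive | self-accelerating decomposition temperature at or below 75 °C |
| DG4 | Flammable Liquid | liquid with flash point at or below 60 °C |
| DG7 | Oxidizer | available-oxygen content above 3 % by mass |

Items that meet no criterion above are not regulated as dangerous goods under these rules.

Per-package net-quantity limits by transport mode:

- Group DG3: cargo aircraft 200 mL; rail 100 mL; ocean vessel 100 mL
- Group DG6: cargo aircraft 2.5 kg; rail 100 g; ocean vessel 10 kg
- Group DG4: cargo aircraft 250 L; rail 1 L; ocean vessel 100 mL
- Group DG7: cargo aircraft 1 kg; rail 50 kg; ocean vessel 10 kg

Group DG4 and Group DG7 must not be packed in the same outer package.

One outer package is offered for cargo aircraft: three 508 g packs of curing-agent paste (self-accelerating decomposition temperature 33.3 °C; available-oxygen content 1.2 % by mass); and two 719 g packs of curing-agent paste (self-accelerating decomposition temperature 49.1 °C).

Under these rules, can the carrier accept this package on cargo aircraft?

No

Self-accelerating decomposition temperature 33.3 °C meets the Group DG6 criterion (Self-Reactive), so the curing-agent paste is Group DG6.
Self-accelerating decomposition temperature 49.1 °C meets the Group DG6 criterion (Self-Reactive), so the curing-agent paste is Group DG6.
Total Group DG6: (three 508 g packs = 1.524 kg) + (two 719 g packs = 1.438 kg) = 2.962 kg.
2.962 kg > 2.5 kg (cargo aircraft limit, Group DG6) — over the limit.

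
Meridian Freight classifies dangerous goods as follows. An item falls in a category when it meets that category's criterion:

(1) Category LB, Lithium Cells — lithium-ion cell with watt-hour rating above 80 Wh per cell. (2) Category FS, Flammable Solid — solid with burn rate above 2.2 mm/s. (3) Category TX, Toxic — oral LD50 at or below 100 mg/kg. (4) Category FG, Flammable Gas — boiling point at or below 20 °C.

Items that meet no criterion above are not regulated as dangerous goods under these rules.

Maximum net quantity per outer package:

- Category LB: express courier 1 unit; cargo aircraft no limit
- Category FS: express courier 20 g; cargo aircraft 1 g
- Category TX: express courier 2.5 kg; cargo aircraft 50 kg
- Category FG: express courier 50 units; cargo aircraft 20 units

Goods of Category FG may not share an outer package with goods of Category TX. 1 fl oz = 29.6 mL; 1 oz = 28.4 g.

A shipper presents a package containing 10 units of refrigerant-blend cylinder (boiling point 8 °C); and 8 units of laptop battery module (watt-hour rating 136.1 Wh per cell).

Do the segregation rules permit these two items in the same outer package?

Yes

Boiling point 8 °C meets the Category FG criterion (Flammable Gas), so the refrigerant-blend cylinder is Category FG.
The laptop battery module has watt-hour rating 136.1 Wh per cell, which is > 80 Wh per cell, so it is Category LB (Lithium Cells).
No segregation rule bars Category FG with Category LB.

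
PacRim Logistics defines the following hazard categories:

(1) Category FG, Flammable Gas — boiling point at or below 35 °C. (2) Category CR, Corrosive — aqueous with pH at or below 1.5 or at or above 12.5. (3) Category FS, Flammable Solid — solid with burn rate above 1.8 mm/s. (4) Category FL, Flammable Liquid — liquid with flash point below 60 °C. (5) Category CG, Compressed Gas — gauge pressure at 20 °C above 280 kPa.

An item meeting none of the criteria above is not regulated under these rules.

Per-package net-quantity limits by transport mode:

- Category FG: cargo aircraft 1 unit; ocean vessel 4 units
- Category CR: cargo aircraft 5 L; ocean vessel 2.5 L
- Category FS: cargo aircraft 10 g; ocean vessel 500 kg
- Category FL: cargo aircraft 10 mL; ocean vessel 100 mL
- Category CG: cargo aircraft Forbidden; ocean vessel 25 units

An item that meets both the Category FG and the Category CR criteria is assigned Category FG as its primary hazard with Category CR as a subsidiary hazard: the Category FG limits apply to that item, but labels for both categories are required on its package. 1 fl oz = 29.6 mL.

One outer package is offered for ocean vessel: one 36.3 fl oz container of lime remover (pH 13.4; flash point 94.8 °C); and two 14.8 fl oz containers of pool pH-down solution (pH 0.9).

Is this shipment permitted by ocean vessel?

Yes

pH 13.4 meets the Category CR criterion (Corrosive), so the lime remover is Category CR.
With pH 0.9 (≤ 1.5), the pool pH-down solution falls in Category CR.
Total Category CR: (one 36.3 fl oz container = 1074.48 mL) + (two 14.8 fl oz containers = 876.16 mL) = 1950.64 mL.
1950.64 mL ≤ 2.5 L (ocean vessel limit, Category CR) — within limit.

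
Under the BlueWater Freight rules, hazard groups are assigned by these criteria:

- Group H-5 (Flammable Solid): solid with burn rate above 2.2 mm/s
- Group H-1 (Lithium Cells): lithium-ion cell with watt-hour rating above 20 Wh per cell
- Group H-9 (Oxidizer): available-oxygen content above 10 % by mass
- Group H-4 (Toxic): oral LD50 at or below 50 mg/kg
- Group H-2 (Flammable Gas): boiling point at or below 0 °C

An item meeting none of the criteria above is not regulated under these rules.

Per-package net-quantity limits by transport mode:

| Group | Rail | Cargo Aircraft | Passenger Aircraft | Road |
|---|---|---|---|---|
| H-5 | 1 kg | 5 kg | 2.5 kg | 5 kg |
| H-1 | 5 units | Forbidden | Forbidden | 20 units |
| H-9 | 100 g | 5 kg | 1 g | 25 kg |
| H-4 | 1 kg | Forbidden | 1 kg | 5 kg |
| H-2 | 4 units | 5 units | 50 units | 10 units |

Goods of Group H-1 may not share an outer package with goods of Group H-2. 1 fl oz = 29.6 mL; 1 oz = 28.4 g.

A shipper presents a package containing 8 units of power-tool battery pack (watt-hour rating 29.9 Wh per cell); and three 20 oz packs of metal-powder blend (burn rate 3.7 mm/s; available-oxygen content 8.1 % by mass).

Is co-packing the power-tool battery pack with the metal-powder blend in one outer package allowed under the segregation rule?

Yes

Watt-hour rating 29.9 Wh per cell meets the Group H-1 criterion (Lithium Cells), so the power-tool battery pack is Group H-1.
The metal-powder blend has burn rate 3.7 mm/s, which is > 2.2 mm/s, so it is Group H-5 (Flammable Solid).
No segregation rule bars Group H-1 with Group H-5.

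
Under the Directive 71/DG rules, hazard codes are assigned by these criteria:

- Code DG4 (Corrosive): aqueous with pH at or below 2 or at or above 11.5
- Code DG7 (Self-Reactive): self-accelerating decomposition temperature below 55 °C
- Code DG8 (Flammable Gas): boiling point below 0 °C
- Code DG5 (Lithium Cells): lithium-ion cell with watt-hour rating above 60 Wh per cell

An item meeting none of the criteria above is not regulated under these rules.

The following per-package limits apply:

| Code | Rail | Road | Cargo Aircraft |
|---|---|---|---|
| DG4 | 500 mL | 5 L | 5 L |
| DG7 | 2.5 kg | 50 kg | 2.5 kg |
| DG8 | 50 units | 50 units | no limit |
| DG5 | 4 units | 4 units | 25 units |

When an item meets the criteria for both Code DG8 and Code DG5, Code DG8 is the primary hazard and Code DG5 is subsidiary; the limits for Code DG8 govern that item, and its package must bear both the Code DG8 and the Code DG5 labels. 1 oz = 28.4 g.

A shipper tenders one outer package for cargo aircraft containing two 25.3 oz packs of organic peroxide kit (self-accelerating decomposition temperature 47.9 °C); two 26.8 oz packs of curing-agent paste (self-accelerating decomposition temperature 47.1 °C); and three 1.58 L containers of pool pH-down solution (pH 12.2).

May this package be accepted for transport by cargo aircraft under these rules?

The organic peroxide kit has self-accelerating decomposition temperature 47.9 °C, which is < 55 °C, so it is Code DG7 (Self-Reactive).
Curing-agent paste: self-accelerating decomposition temperature 47.1 °C < 55 °C → Code DG7 (Self-Reactive).
Pool pH-down solution: pH 12.2 ≥ 11.5 → Code DG4 (Corrosive).
Code DG7 net quantity: (two 25.3 oz packs = 1437.04 g) + (two 26.8 oz packs = 1522.24 g) = 2959.28 g.
2959.28 g > 2.5 kg (cargo aircraft limit, Code DG7) — over the limit.
Code DG4 quantity: three 1.58 L containers = 4.74 L.
That is within the Code DG4 cargo aircraft limit of 5 L.

No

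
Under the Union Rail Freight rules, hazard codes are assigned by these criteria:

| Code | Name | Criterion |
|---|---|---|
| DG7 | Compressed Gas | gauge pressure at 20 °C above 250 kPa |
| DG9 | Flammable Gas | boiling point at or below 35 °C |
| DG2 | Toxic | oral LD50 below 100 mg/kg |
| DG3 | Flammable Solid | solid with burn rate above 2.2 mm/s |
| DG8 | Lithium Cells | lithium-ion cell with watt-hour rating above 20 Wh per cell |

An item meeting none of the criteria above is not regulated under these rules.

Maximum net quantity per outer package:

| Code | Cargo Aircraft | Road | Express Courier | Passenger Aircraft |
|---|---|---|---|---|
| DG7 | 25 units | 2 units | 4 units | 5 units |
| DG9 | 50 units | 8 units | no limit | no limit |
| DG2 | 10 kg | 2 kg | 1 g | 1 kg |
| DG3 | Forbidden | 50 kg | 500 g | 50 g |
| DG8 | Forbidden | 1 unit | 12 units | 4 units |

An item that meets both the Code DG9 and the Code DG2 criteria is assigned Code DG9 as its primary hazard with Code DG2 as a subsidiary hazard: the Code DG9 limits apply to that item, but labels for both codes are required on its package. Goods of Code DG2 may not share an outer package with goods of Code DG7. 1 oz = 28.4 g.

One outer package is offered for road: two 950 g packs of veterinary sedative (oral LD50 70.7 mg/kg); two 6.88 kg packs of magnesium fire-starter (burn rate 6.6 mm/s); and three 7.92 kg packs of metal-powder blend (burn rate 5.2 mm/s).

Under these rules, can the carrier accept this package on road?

The veterinary sedative has oral LD50 70.7 mg/kg, which is < 100 mg/kg, so it is Code DG2 (Toxic).
Burn rate 6.6 mm/s meets the Code DG3 criterion (Flammable Solid), so the magnesium fire-starter is Code DG3.
Metal-powder blend: burn rate 5.2 mm/s > 2.2 mm/s → Code DG3 (Flammable Solid).
Code DG2 quantity: two 950 g packs = 1.9 kg.
That is within the Code DG2 road limit of 2 kg.
Total Code DG3: (two 6.88 kg packs = 13.76 kg) + (three 7.92 kg packs = 23.76 kg) = 37.52 kg.
37.52 kg is within the road limit of 50 kg for Code DG3.
The segregation rule (Code DG2 with Code DG7) does not apply to Code DG2 with Code DG3.
Every hazard code is within its road limit and no segregation rule is violated.

Yes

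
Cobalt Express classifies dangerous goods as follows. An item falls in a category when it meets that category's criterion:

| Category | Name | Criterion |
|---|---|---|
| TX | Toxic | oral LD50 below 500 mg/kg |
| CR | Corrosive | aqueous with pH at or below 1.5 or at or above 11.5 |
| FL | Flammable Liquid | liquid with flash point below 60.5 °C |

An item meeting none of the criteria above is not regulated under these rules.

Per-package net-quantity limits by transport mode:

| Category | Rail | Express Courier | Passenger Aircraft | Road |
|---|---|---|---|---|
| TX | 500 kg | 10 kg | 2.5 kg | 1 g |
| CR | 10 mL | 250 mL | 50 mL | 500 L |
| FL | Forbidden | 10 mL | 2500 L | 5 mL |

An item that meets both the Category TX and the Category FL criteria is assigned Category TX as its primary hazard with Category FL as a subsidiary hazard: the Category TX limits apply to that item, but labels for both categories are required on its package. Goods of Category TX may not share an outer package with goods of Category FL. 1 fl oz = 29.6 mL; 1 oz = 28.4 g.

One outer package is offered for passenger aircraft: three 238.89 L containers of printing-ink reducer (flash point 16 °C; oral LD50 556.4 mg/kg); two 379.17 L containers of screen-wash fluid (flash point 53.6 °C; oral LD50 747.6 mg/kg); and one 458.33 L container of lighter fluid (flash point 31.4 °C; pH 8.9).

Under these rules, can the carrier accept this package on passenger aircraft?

With flash point 16 °C (< 60.5 °C), the printing-ink reducer falls in Category FL.
With flash point 53.6 °C (< 60.5 °C), the screen-wash fluid falls in Category FL.
The lighter fluid has flash point 31.4 °C, which is < 60.5 °C, so it is Category FL (Flammable Liquid).
Total Category FL: (three 238.89 L containers = 716.67 L) + (two 379.17 L containers = 758.34 L) + 458.33 L = 1933.34 L.
1933.34 L is within the passenger aircraft limit of 2500 L for Category FL.

Yes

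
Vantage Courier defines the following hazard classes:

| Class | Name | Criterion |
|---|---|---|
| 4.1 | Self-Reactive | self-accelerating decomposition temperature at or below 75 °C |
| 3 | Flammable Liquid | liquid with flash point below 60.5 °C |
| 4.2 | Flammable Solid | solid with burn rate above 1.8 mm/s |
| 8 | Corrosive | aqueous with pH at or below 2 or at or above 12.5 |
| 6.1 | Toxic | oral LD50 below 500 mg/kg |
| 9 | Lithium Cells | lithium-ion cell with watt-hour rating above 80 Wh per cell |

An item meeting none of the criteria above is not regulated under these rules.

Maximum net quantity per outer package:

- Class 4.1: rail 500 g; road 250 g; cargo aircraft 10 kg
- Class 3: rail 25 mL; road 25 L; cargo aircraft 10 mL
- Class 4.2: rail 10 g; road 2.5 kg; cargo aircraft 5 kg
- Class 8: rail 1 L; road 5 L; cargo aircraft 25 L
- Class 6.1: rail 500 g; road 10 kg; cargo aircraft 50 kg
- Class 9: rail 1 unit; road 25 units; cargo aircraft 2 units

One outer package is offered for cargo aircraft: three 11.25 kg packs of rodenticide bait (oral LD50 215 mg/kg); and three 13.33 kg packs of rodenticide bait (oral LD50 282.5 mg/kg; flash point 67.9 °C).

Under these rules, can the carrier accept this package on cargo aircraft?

Rodenticide bait: oral LD50 215 mg/kg < 500 mg/kg → Class 6.1 (Toxic).
With oral LD50 282.5 mg/kg (< 500 mg/kg), the rodenticide bait falls in Class 6.1.
Total Class 6.1: (three 11.25 kg packs = 33.75 kg) + (three 13.33 kg packs = 39.99 kg) = 73.74 kg.
73.74 kg exceeds the cargo aircraft limit of 50 kg for Class 6.1.

No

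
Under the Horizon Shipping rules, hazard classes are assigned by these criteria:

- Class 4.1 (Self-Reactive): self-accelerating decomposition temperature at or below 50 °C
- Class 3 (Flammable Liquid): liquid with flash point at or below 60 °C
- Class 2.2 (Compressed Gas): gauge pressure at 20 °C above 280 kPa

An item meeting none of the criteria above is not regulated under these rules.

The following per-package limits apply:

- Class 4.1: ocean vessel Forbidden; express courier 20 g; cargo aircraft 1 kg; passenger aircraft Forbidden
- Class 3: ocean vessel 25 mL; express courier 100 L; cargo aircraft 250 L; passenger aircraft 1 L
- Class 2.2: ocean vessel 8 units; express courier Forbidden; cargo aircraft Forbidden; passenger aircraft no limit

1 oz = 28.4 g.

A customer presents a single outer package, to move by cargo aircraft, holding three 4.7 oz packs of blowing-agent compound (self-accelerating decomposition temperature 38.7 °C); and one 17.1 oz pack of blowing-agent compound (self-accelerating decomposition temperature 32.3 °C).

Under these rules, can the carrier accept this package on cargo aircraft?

Yes

Self-accelerating decomposition temperature 38.7 °C meets the Class 4.1 criterion (Self-Reactive), so the blowing-agent compound is Class 4.1.
The blowing-agent compound has self-accelerating decomposition temperature 32.3 °C, which is ≤ 50 °C, so it is Class 4.1 (Self-Reactive).
Class 4.1 net quantity: (three 4.7 oz packs = 400.44 g) + (one 17.1 oz pack = 485.64 g) = 886.08 g.
That is within the Class 4.1 cargo aircraft limit of 1 kg.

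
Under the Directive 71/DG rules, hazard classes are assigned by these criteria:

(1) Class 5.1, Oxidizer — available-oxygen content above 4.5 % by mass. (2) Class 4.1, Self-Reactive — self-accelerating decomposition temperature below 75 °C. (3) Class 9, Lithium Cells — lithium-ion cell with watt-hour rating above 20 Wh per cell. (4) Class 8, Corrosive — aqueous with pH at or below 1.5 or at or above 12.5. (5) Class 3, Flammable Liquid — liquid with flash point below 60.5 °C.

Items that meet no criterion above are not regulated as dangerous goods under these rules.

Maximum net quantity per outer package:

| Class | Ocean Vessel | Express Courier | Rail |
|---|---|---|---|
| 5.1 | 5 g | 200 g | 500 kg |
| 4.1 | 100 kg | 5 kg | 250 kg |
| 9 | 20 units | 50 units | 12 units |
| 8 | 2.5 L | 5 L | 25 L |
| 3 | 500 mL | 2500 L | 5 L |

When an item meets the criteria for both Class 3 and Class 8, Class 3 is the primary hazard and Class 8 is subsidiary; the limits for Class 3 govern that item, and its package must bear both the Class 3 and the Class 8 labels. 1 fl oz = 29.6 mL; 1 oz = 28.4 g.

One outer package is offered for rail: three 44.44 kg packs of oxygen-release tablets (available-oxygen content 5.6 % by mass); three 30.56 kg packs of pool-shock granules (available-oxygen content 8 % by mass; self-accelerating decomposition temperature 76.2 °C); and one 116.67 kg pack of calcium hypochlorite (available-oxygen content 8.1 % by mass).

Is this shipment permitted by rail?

Yes

The oxygen-release tablets have available-oxygen content 5.6 % by mass, which is > 4.5 % by mass, so they are Class 5.1 (Oxidizer).
Available-oxygen content 8 % by mass meets the Class 5.1 criterion (Oxidizer), so the pool-shock granules are Class 5.1.
Calcium hypochlorite: available-oxygen content 8.1 % by mass > 4.5 % by mass → Class 5.1 (Oxidizer).
Total Class 5.1: (three 44.44 kg packs = 133.32 kg) + (three 30.56 kg packs = 91.68 kg) + 116.67 kg = 341.67 kg.
That is within the Class 5.1 rail limit of 500 kg.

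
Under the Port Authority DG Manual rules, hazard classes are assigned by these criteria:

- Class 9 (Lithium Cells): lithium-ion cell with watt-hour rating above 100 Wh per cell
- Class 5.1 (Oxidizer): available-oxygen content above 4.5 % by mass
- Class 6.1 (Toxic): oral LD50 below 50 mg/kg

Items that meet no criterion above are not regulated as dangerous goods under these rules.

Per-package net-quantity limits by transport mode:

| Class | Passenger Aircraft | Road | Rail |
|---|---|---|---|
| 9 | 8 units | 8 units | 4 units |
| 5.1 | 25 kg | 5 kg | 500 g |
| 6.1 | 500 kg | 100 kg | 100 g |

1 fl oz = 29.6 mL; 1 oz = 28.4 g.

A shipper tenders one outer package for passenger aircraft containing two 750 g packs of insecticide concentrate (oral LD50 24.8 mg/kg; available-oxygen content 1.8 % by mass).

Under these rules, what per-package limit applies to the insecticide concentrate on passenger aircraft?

500 kg

Insecticide concentrate: oral LD50 24.8 mg/kg < 50 mg/kg → Class 6.1 (Toxic).
The passenger aircraft limit for Class 6.1 is 500 kg.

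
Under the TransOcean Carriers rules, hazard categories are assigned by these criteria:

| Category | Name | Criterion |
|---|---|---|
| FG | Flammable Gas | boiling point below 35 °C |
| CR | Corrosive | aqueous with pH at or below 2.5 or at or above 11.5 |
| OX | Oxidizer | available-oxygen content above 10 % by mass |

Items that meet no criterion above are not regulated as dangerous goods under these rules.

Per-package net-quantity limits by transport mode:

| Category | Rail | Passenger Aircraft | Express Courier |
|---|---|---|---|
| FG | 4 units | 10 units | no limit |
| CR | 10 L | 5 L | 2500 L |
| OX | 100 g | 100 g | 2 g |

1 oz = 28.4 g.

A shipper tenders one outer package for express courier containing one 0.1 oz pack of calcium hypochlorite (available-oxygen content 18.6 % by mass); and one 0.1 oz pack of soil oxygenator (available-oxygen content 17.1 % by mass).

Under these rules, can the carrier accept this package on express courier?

Calcium hypochlorite: available-oxygen content 18.6 % by mass > 10 % by mass → Category OX (Oxidizer).
Soil oxygenator: available-oxygen content 17.1 % by mass > 10 % by mass → Category OX (Oxidizer).
Total Category OX: (one 0.1 oz pack = 2.84 g) + (one 0.1 oz pack = 2.84 g) = 5.68 g.
5.68 g > 2 g (express courier limit, Category OX) — over the limit.

No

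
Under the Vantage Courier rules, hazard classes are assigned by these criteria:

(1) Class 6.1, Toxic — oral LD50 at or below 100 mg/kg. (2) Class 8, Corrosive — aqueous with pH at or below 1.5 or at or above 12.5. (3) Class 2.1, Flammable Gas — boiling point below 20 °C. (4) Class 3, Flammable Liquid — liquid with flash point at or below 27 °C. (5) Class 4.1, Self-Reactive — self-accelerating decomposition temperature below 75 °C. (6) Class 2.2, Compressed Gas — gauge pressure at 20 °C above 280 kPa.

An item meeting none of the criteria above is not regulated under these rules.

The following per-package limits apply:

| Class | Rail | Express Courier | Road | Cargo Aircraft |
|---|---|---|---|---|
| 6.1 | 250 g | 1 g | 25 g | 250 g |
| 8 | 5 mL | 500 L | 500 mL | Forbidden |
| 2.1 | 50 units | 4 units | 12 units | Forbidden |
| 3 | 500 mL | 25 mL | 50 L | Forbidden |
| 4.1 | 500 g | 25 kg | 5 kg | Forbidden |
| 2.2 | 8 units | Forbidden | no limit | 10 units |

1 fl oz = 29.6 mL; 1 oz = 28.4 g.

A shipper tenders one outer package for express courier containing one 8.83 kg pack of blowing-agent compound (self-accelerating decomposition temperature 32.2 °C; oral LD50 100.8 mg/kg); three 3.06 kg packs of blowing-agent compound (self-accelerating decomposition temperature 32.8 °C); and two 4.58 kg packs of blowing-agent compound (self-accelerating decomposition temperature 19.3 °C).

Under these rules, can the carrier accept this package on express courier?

Self-accelerating decomposition temperature 32.2 °C meets the Class 4.1 criterion (Self-Reactive), so the blowing-agent compound is Class 4.1.
Blowing-agent compound: self-accelerating decomposition temperature 32.8 °C < 75 °C → Class 4.1 (Self-Reactive).
Self-accelerating decomposition temperature 19.3 °C meets the Class 4.1 criterion (Self-Reactive), so the blowing-agent compound is Class 4.1.
Total Class 4.1: 8.83 kg + (three 3.06 kg packs = 9.18 kg) + (two 4.58 kg packs = 9.16 kg) = 27.17 kg.
27.17 kg > 25 kg (express courier limit, Class 4.1) — over the limit.

No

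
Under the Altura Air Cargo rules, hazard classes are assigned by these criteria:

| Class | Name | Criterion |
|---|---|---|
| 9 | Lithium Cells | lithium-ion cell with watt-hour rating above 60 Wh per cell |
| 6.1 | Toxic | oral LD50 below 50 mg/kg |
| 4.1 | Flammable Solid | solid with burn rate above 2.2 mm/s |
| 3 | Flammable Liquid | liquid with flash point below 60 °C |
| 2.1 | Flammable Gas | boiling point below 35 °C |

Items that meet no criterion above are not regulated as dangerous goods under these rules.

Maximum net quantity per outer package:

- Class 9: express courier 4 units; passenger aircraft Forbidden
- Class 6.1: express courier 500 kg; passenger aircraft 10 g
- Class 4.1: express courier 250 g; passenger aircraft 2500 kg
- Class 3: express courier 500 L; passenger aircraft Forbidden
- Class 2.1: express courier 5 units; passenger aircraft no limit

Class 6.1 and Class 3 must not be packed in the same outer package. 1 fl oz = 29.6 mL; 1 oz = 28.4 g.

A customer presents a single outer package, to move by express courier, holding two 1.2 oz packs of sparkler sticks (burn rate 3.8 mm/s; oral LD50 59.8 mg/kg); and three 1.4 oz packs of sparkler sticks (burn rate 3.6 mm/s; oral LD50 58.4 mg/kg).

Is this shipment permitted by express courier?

The sparkler sticks have burn rate 3.8 mm/s, which is > 2.2 mm/s, so they are Class 4.1 (Flammable Solid).
With burn rate 3.6 mm/s (> 2.2 mm/s), the sparkler sticks fall in Class 4.1.
Class 4.1 net quantity: (two 1.2 oz packs = 68.16 g) + (three 1.4 oz packs = 119.28 g) = 187.44 g.
187.44 g is within the express courier limit of 250 g for Class 4.1.

Yes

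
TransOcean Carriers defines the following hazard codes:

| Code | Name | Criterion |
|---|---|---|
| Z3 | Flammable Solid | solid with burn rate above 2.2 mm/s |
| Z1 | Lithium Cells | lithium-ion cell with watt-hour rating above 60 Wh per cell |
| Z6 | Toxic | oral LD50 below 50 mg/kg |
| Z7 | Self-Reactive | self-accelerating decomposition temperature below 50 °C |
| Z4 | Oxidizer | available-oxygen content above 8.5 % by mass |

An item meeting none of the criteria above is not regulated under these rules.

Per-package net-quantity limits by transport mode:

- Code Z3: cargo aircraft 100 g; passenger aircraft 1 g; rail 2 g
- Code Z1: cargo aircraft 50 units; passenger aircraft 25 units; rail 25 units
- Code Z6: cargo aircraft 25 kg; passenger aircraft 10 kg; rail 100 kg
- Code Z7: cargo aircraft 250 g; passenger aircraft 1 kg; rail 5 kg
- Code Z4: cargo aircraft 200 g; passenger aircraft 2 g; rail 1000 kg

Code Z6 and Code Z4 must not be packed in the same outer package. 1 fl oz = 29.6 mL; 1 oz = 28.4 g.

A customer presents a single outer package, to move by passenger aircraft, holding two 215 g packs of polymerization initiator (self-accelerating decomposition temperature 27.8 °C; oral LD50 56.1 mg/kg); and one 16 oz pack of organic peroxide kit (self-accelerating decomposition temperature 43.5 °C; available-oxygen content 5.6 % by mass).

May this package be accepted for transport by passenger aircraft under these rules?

Polymerization initiator: self-accelerating decomposition temperature 27.8 °C < 50 °C → Code Z7 (Self-Reactive).
The organic peroxide kit has self-accelerating decomposition temperature 43.5 °C, which is < 50 °C, so it is Code Z7 (Self-Reactive).
Code Z7 net quantity: (two 215 g packs = 430 g) + (one 16 oz pack = 454.4 g) = 884.4 g.
884.4 g ≤ 1 kg (passenger aircraft limit, Code Z7) — within limit.

Yes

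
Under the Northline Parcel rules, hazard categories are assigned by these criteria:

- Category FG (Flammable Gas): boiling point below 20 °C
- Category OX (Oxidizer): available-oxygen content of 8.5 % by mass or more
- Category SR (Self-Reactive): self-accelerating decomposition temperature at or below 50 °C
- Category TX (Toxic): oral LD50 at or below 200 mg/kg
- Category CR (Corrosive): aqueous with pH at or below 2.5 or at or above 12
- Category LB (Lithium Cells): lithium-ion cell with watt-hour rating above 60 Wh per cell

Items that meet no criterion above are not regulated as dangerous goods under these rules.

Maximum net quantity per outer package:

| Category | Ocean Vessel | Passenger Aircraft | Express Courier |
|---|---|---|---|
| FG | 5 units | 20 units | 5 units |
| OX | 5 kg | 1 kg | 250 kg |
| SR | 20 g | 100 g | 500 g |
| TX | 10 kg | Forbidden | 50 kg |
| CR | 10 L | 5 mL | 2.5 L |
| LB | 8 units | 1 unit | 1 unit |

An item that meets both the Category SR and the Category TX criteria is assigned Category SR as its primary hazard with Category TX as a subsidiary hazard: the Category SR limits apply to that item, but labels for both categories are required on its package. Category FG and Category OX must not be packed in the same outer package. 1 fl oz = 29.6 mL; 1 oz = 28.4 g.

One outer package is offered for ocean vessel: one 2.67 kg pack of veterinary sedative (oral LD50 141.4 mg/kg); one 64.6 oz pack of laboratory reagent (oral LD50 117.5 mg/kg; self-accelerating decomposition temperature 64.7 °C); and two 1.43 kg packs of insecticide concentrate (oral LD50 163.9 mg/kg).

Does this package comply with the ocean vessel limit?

Yes

The veterinary sedative has oral LD50 141.4 mg/kg, which is ≤ 200 mg/kg, so it is Category TX (Toxic).
Oral LD50 117.5 mg/kg meets the Category TX criterion (Toxic), so the laboratory reagent is Category TX.
Oral LD50 163.9 mg/kg meets the Category TX criterion (Toxic), so the insecticide concentrate is Category TX.
Category TX net quantity: 2.67 kg + (one 64.6 oz pack = 1834.64 g) + (two 1.43 kg packs = 2.86 kg) = 7364.64 g.
That is within the Category TX ocean vessel limit of 10 kg.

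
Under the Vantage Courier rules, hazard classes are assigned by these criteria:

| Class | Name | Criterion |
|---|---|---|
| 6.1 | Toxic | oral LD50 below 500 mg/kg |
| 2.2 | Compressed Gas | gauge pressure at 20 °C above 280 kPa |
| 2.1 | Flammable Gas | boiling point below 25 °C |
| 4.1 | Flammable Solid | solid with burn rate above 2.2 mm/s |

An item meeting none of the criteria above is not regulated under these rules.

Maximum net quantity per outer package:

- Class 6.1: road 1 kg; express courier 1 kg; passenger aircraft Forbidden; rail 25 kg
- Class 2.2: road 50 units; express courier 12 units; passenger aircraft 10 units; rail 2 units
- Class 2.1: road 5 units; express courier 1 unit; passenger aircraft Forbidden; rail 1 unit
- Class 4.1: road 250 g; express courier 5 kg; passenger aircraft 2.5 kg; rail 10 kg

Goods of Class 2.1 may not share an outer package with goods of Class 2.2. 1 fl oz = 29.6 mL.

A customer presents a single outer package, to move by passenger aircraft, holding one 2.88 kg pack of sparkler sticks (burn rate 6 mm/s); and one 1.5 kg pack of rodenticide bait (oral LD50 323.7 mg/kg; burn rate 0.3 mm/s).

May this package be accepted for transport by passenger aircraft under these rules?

With burn rate 6 mm/s (> 2.2 mm/s), the sparkler sticks fall in Class 4.1.
Rodenticide bait: oral LD50 323.7 mg/kg < 500 mg/kg → Class 6.1 (Toxic).
Class 6.1 quantity: 1.5 kg.
Class 6.1 is Forbidden by passenger aircraft.
Class 4.1 quantity: 2.88 kg.
2.88 kg exceeds the passenger aircraft limit of 2.5 kg for Class 4.1.
The segregation rule (Class 2.1 with Class 2.2) does not apply to Class 6.1 with Class 4.1.

No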